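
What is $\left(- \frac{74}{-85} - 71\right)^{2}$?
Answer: $\frac{35533521}{7225} \approx 4918.1$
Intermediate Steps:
$\left(- \frac{74}{-85} - 71\right)^{2} = \left(\left(-74\right) \left(- \frac{1}{85}\right) - 71\right)^{2} = \left(\frac{74}{85} - 71\right)^{2} = \left(- \frac{5961}{85}\right)^{2} = \frac{35533521}{7225}$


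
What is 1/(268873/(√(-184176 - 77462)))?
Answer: I*√261638/268873 ≈ 0.0019024*I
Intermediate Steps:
1/(268873/(√(-184176 - 77462))) = 1/(268873/(√(-261638))) = 1/(268873/((I*√261638))) = 1/(268873*(-I*√261638/261638)) = 1/(-268873*I*√261638/261638) = I*√261638/268873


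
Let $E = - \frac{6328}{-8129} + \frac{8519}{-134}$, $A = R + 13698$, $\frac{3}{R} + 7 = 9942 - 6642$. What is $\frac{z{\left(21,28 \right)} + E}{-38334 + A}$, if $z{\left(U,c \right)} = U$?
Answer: $\frac{149923680949}{88369791839670} \approx 0.0016965$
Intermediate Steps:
$R = \frac{3}{3293}$ ($R = \frac{3}{-7 + \left(9942 - 6642\right)} = \frac{3}{-7 + 3300} = \frac{3}{3293} \approx 0.00091102$)
$A = \frac{45107517}{3293}$ ($A = \frac{3}{3293} + 13698 = \frac{45107517}{3293} \approx 13698.0$)
$E = - \frac{68402999}{1089286}$ ($E = \left(-6328\right) \left(- \frac{1}{8129}\right) + 8519 \left(- \frac{1}{134}\right) = \frac{6328}{8129} - \frac{8519}{134} = - \frac{68402999}{1089286} \approx -62.796$)
$\frac{z{\left(21,28 \right)} + E}{-38334 + A} = \frac{21 - \frac{68402999}{1089286}}{-38334 + \frac{45107517}{3293}} = - \frac{45527993}{1089286 \left(- \frac{81126345}{3293}\right)} = \left(- \frac{45527993}{1089286}\right) \left(- \frac{3293}{81126345}\right) = \frac{149923680949}{88369791839670}$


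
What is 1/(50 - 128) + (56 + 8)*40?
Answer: 199679/78 ≈ 2560.0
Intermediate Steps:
1/(50 - 128) + (56 + 8)*40 = 1/(-78) + 64*40 = -1/78 + 2560 = 199679/78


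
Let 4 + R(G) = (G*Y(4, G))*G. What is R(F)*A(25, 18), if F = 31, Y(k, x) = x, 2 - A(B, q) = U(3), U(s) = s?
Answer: -29787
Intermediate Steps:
A(B, q) = -1 (A(B, q) = 2 - 1*3 = 2 - 3 = -1)
R(G) = -4 + G**3 (R(G) = -4 + (G*G)*G = -4 + G**2*G = -4 + G**3)
R(F)*A(25, 18) = (-4 + 31**3)*(-1) = (-4 + 29791)*(-1) = 29787*(-1) = -29787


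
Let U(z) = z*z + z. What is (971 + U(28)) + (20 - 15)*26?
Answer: 1913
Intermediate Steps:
U(z) = z + z**2 (U(z) = z**2 + z = z + z**2)
(971 + U(28)) + (20 - 15)*26 = (971 + 28*(1 + 28)) + (20 - 15)*26 = (971 + 28*29) + 5*26 = (971 + 812) + 130 = 1783 + 130 = 1913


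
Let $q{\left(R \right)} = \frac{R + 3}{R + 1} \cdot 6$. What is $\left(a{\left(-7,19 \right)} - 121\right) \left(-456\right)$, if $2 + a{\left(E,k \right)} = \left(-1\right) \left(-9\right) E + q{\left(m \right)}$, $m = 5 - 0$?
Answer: $81168$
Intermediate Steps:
$m = 5$ ($m = 5 + 0 = 5$)
$q{\left(R \right)} = \frac{6 \left(3 + R\right)}{1 + R}$ ($q{\left(R \right)} = \frac{3 + R}{1 + R} 6 = \frac{6 \left(3 + R\right)}{1 + R}$)
$a{\left(E,k \right)} = 6 + 9 E$ ($a{\left(E,k \right)} = -2 + \left(\left(-1\right) \left(-9\right) E + \frac{6 \left(3 + 5\right)}{1 + 5}\right) = -2 + \left(9 E + 6 \cdot \frac{1}{6} \cdot 8\right) = -2 + \left(9 E + 8\right) = -2 + \left(8 + 9 E\right) = 6 + 9 E$)
$\left(a{\left(-7,19 \right)} - 121\right) \left(-456\right) = \left(\left(6 + 9 \left(-7\right)\right) - 121\right) \left(-456\right) = \left(\left(6 - 63\right) - 121\right) \left(-456\right) = \left(-57 - 121\right) \left(-456\right) = \left(-178\right) \left(-456\right) = 81168$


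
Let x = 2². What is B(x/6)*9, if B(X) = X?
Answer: 6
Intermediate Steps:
x = 4
B(x/6)*9 = (4/6)*9 = (4*(⅙))*9 = (⅔)*9 = 6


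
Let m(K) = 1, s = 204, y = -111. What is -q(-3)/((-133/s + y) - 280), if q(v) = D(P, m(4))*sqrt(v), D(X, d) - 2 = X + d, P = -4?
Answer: -204*I*sqrt(3)/79897 ≈ -0.0044224*I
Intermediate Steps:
D(X, d) = 2 + X + d (D(X, d) = 2 + (X + d) = 2 + X + d)
q(v) = -sqrt(v) (q(v) = (2 - 4 + 1)*sqrt(v) = -sqrt(v))
-q(-3)/((-133/s + y) - 280) = -(-sqrt(-3))/((-133/204 - 111) - 280) = -(-I*sqrt(3))/((-133*1/204 - 111) - 280) = -(-I*sqrt(3))/((-133/204 - 111) - 280) = -(-I*sqrt(3))/(-22777/204 - 280) = -(-I*sqrt(3))/(-79897/204) = -(-I*sqrt(3))*(-204)/79897 = -204*I*sqrt(3)/79897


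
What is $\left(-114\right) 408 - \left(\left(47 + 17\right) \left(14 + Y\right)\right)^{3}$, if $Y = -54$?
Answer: $16777169488$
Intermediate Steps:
$\left(-114\right) 408 - \left(\left(47 + 17\right) \left(14 + Y\right)\right)^{3} = \left(-114\right) 408 - \left(\left(47 + 17\right) \left(14 - 54\right)\right)^{3} = -46512 - \left(64 \left(-40\right)\right)^{3} = -46512 - \left(-2560\right)^{3} = -46512 - -16777216000 = -46512 + 16777216000 = 16777169488$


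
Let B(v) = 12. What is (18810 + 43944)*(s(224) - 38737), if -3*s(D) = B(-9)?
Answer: -2431152714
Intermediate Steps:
s(D) = -4 (s(D) = -⅓*12 = -4)
(18810 + 43944)*(s(224) - 38737) = (18810 + 43944)*(-4 - 38737) = 62754*(-38741) = -2431152714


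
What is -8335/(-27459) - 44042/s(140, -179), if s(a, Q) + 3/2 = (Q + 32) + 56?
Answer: 2420240531/5079915 ≈ 476.43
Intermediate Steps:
s(a, Q) = 173/2 + Q (s(a, Q) = -3/2 + ((Q + 32) + 56) = -3/2 + ((32 + Q) + 56) = -3/2 + (88 + Q) = 173/2 + Q)
-8335/(-27459) - 44042/s(140, -179) = -8335/(-27459) - 44042/(173/2 - 179) = -8335*(-1/27459) - 44042/(-185/2) = 8335/27459 - 44042*(-2/185) = 8335/27459 + 88084/185 = 2420240531/5079915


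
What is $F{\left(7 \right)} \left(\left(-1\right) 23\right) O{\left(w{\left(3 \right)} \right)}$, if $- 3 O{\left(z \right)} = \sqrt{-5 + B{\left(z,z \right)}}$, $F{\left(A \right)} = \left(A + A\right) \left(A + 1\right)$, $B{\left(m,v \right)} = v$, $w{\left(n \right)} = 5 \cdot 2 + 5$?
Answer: $\frac{2576 \sqrt{10}}{3} \approx 2715.3$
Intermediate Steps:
$w{\left(n \right)} = 15$ ($w{\left(n \right)} = 10 + 5 = 15$)
$F{\left(A \right)} = 2 A \left(1 + A\right)$
$O{\left(z \right)} = - \frac{\sqrt{-5 + z}}{3}$
$F{\left(7 \right)} \left(\left(-1\right) 23\right) O{\left(w{\left(3 \right)} \right)} = 2 \cdot 7 \left(1 + 7\right) \left(\left(-1\right) 23\right) \left(- \frac{\sqrt{-5 + 15}}{3}\right) = 2 \cdot 7 \cdot 8 \left(-23\right) \left(- \frac{\sqrt{10}}{3}\right) = 112 \left(-23\right) \left(- \frac{\sqrt{10}}{3}\right) = - 2576 \left(- \frac{\sqrt{10}}{3}\right) = \frac{2576 \sqrt{10}}{3}$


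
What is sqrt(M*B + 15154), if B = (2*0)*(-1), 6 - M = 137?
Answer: sqrt(15154) ≈ 123.10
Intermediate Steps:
M = -131 (M = 6 - 1*137 = 6 - 137 = -131)
B = 0 (B = 0*(-1) = 0)
sqrt(M*B + 15154) = sqrt(-131*0 + 15154) = sqrt(0 + 15154) = sqrt(15154)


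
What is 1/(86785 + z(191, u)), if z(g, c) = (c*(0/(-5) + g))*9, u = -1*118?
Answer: -1/116057 ≈ -8.6165e-6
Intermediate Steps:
u = -118
z(g, c) = 9*c*g (z(g, c) = (c*(0*(-⅕) + g))*9 = (c*(0 + g))*9 = (c*g)*9 = 9*c*g)
1/(86785 + z(191, u)) = 1/(86785 + 9*(-118)*191) = 1/(86785 - 202842) = 1/(-116057) = -1/116057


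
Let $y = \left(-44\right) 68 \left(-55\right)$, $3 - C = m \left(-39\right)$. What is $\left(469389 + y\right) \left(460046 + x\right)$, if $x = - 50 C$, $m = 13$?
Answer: $275480002154$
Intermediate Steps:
$C = 510$ ($C = 3 - 13 \left(-39\right) = 3 - -507 = 3 + 507 = 510$)
$x = -25500$ ($x = \left(-50\right) 510 = -25500$)
$y = 164560$ ($y = \left(-2992\right) \left(-55\right) = 164560$)
$\left(469389 + y\right) \left(460046 + x\right) = \left(469389 + 164560\right) \left(460046 - 25500\right) = 633949 \cdot 434546 = 275480002154$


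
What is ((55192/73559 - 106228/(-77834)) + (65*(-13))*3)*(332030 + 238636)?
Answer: -4137829792311470790/2862695603 ≈ -1.4454e+9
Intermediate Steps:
((55192/73559 - 106228/(-77834)) + (65*(-13))*3)*(332030 + 238636) = ((55192*(1/73559) - 106228*(-1/77834)) - 845*3)*570666 = ((55192/73559 + 53114/38917) - 2535)*570666 = (6054919790/2862695603 - 2535)*570666 = -7250878433815/2862695603*570666 = -4137829792311470790/2862695603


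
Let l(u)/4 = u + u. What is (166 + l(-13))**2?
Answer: 3844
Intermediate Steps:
l(u) = 8*u (l(u) = 4*(u + u) = 4*(2*u) = 8*u)
(166 + l(-13))**2 = (166 + 8*(-13))**2 = (166 - 104)**2 = 62**2 = 3844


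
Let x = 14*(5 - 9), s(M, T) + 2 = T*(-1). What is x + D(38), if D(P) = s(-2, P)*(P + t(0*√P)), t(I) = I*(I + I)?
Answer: -1576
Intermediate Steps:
s(M, T) = -2 - T (s(M, T) = -2 + T*(-1) = -2 - T)
t(I) = 2*I² (t(I) = I*(2*I) = 2*I²)
x = -56 (x = 14*(-4) = -56)
D(P) = P*(-2 - P) (D(P) = (-2 - P)*(P + 2*(0*√P)²) = (-2 - P)*(P + 2*0²) = (-2 - P)*(P + 2*0) = (-2 - P)*(P + 0) = (-2 - P)*P = P*(-2 - P))
x + D(38) = -56 - 1*38*(2 + 38) = -56 - 1*38*40 = -56 - 1520 = -1576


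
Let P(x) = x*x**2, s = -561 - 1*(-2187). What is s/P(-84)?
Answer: -271/98784 ≈ -0.0027434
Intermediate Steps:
s = 1626 (s = -561 + 2187 = 1626)
P(x) = x**3
s/P(-84) = 1626/((-84)**3) = 1626/(-592704) = 1626*(-1/592704) = -271/98784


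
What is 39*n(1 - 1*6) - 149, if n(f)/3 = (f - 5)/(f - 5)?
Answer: -32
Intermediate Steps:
n(f) = 3 (n(f) = 3*((f - 5)/(f - 5)) = 3*((-5 + f)/(-5 + f)) = 3*1 = 3)
39*n(1 - 1*6) - 149 = 39*3 - 149 = 117 - 149 = -32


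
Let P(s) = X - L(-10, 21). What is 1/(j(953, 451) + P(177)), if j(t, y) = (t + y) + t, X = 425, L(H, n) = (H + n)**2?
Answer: 1/2661 ≈ 0.00037580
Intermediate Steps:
P(s) = 304 (P(s) = 425 - (-10 + 21)**2 = 425 - 1*11**2 = 425 - 1*121 = 425 - 121 = 304)
j(t, y) = y + 2*t
1/(j(953, 451) + P(177)) = 1/((451 + 2*953) + 304) = 1/((451 + 1906) + 304) = 1/(2357 + 304) = 1/2661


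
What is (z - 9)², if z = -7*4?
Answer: 1369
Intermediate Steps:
z = -28
(z - 9)² = (-28 - 9)² = (-37)² = 1369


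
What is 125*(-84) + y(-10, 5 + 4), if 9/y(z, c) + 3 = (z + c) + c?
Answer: -52491/5 ≈ -10498.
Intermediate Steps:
y(z, c) = 9/(-3 + z + 2*c) (y(z, c) = 9/(-3 + ((z + c) + c)) = 9/(-3 + ((c + z) + c)) = 9/(-3 + (z + 2*c)) = 9/(-3 + z + 2*c))
125*(-84) + y(-10, 5 + 4) = 125*(-84) + 9/(-3 - 10 + 2*(5 + 4)) = -10500 + 9/(-3 - 10 + 2*9) = -10500 + 9/(-3 - 10 + 18) = -10500 + 9/5 = -52491/5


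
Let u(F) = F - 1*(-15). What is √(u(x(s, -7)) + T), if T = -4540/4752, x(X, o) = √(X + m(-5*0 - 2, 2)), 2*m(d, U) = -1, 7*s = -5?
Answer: √(26979645 + 137214*I*√238)/1386 ≈ 3.7505 + 0.14691*I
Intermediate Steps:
s = -5/7 (s = (⅐)*(-5) = -5/7 ≈ -0.71429)
m(d, U) = -½ (m(d, U) = (½)*(-1) = -½)
x(X, o) = √(-½ + X) (x(X, o) = √(X - ½) = √(-½ + X))
u(F) = 15 + F (u(F) = F + 15 = 15 + F)
T = -1135/1188 (T = -4540*1/4752 = -1135/1188 ≈ -0.95539)
√(u(x(s, -7)) + T) = √((15 + √(-2 + 4*(-5/7))/2) - 1135/1188) = √((15 + √(-2 - 20/7)/2) - 1135/1188) = √((15 + √(-34/7)/2) - 1135/1188) = √((15 + (I*√238/7)/2) - 1135/1188) = √((15 + I*√238/14) - 1135/1188) = √(16685/1188 + I*√238/14)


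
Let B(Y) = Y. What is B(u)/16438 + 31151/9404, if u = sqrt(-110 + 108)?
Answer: 31151/9404 + I*sqrt(2)/16438 ≈ 3.3125 + 8.6033e-5*I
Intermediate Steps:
u = I*sqrt(2) (u = sqrt(-2) = I*sqrt(2) ≈ 1.4142*I)
B(u)/16438 + 31151/9404 = (I*sqrt(2))/16438 + 31151/9404 = (I*sqrt(2))*(1/16438) + 31151*(1/9404) = I*sqrt(2)/16438 + 31151/9404 = 31151/9404 + I*sqrt(2)/16438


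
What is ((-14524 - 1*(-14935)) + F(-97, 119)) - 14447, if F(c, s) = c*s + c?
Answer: -25676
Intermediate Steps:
F(c, s) = c + c*s
((-14524 - 1*(-14935)) + F(-97, 119)) - 14447 = ((-14524 - 1*(-14935)) - 97*(1 + 119)) - 14447 = ((-14524 + 14935) - 97*120) - 14447 = (411 - 11640) - 14447 = -11229 - 14447 = -25676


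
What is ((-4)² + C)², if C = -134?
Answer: 13924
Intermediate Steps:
((-4)² + C)² = ((-4)² - 134)² = (16 - 134)² = (-118)² = 13924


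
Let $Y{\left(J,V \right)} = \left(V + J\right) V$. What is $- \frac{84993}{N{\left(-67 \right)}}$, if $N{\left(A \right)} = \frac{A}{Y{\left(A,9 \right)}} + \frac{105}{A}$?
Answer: $\frac{2972545182}{50321} \approx 59072.0$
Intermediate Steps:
$Y{\left(J,V \right)} = V \left(J + V\right)$ ($Y{\left(J,V \right)} = \left(J + V\right) V = V \left(J + V\right)$)
$N{\left(A \right)} = \frac{105}{A} + \frac{A}{81 + 9 A}$ ($N{\left(A \right)} = \frac{A}{9 \left(A + 9\right)} + \frac{105}{A} = \frac{A}{9 \left(9 + A\right)} + \frac{105}{A} = \frac{A}{81 + 9 A} + \frac{105}{A} = \frac{105}{A} + \frac{A}{81 + 9 A}$)
$- \frac{84993}{N{\left(-67 \right)}} = - \frac{84993}{\frac{1}{9} \frac{1}{-67} \frac{1}{9 - 67} \left(8505 + \left(-67\right)^{2} + 945 \left(-67\right)\right)} = - \frac{84993}{\frac{1}{9} \left(- \frac{1}{67}\right) \frac{1}{-58} \left(8505 + 4489 - 63315\right)} = - \frac{84993}{\frac{1}{9} \left(- \frac{1}{67}\right) \left(- \frac{1}{58}\right) \left(-50321\right)} = - \frac{84993}{- \frac{50321}{34974}} = \left(-84993\right) \left(- \frac{34974}{50321}\right) = \frac{2972545182}{50321}$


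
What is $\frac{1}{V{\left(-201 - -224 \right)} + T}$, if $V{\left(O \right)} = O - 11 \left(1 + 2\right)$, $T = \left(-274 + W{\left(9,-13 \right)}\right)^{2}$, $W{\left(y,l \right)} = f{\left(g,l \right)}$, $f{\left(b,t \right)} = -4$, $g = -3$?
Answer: $\frac{1}{77274} \approx 1.2941 \cdot 10^{-5}$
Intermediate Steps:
$W{\left(y,l \right)} = -4$
$T = 77284$ ($T = \left(-274 - 4\right)^{2} = \left(-278\right)^{2} = 77284$)
$V{\left(O \right)} = -33 + O$ ($V{\left(O \right)} = O - 11 \cdot 3 = O - 33 = -33 + O$)
$\frac{1}{V{\left(-201 - -224 \right)} + T} = \frac{1}{\left(-33 - -23\right) + 77284} = \frac{1}{\left(-33 + \left(-201 + 224\right)\right) + 77284} = \frac{1}{\left(-33 + 23\right) + 77284} = \frac{1}{-10 + 77284} = \frac{1}{77274}$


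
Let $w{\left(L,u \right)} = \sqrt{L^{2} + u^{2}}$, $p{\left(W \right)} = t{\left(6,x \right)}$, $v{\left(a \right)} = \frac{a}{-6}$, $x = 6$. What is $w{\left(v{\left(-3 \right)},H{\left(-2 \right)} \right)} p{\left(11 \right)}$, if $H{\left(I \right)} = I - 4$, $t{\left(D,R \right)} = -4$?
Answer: $- 2 \sqrt{145} \approx -24.083$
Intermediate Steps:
$v{\left(a \right)} = - \frac{a}{6}$ ($v{\left(a \right)} = a \left(- \frac{1}{6}\right) = - \frac{a}{6}$)
$p{\left(W \right)} = -4$
$H{\left(I \right)} = -4 + I$
$w{\left(v{\left(-3 \right)},H{\left(-2 \right)} \right)} p{\left(11 \right)} = \sqrt{\left(\left(- \frac{1}{6}\right) \left(-3\right)\right)^{2} + \left(-4 - 2\right)^{2}} \left(-4\right) = \sqrt{\left(\frac{1}{2}\right)^{2} + \left(-6\right)^{2}} \left(-4\right) = \sqrt{\frac{1}{4} + 36} \left(-4\right) = \sqrt{\frac{145}{4}} \left(-4\right) = \frac{\sqrt{145}}{2} \left(-4\right) = - 2 \sqrt{145}$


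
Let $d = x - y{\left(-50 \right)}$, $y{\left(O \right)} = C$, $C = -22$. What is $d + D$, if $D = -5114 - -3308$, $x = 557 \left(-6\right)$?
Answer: $-5126$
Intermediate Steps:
$x = -3342$
$y{\left(O \right)} = -22$
$d = -3320$ ($d = -3342 - -22 = -3342 + 22 = -3320$)
$D = -1806$ ($D = -5114 + 3308 = -1806$)
$d + D = -3320 - 1806 = -5126$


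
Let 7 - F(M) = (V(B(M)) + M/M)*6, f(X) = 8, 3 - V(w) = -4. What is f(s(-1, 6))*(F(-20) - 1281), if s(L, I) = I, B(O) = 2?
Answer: -10576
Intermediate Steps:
V(w) = 7 (V(w) = 3 - 1*(-4) = 3 + 4 = 7)
F(M) = -41 (F(M) = 7 - (7 + M/M)*6 = 7 - (7 + 1)*6 = 7 - 8*6 = 7 - 1*48 = 7 - 48 = -41)
f(s(-1, 6))*(F(-20) - 1281) = 8*(-41 - 1281) = 8*(-1322) = -10576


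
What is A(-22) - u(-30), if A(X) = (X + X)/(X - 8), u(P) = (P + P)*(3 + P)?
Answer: -24278/15 ≈ -1618.5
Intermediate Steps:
u(P) = 2*P*(3 + P) (u(P) = (2*P)*(3 + P) = 2*P*(3 + P))
A(X) = 2*X/(-8 + X) (A(X) = (2*X)/(-8 + X) = 2*X/(-8 + X))
A(-22) - u(-30) = 2*(-22)/(-8 - 22) - 2*(-30)*(3 - 30) = 2*(-22)/(-30) - 2*(-30)*(-27) = 2*(-22)*(-1/30) - 1*1620 = 22/15 - 1620 = -24278/15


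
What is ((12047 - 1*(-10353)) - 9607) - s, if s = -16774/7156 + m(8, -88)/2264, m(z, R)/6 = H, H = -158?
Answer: 6478328348/506287 ≈ 12796.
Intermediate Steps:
m(z, R) = -948 (m(z, R) = 6*(-158) = -948)
s = -1398757/506287 (s = -16774/7156 - 948/2264 = -16774*1/7156 - 948*1/2264 = -8387/3578 - 237/566 = -1398757/506287 ≈ -2.7628)
((12047 - 1*(-10353)) - 9607) - s = ((12047 - 1*(-10353)) - 9607) - 1*(-1398757/506287) = ((12047 + 10353) - 9607) + 1398757/506287 = (22400 - 9607) + 1398757/506287 = 12793 + 1398757/506287 = 6478328348/506287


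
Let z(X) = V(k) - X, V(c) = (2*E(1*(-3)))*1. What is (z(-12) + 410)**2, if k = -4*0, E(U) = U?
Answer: 173056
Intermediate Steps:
k = 0
V(c) = -6 (V(c) = (2*(1*(-3)))*1 = (2*(-3))*1 = -6*1 = -6)
z(X) = -6 - X
(z(-12) + 410)**2 = ((-6 - 1*(-12)) + 410)**2 = ((-6 + 12) + 410)**2 = (6 + 410)**2 = 416**2 = 173056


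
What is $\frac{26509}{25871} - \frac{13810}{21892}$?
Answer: $\frac{111528259}{283183966} \approx 0.39384$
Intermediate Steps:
$\frac{26509}{25871} - \frac{13810}{21892} = 26509 \cdot \frac{1}{25871} - \frac{6905}{10946} = \frac{26509}{25871} - \frac{6905}{10946} = \frac{111528259}{283183966}$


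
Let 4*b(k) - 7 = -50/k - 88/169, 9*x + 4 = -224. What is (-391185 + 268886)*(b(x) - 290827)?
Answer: 913660324499609/25688 ≈ 3.5568e+10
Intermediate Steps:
x = -76/3 (x = -4/9 + (⅑)*(-224) = -4/9 - 224/9 = -76/3 ≈ -25.333)
b(k) = 1095/676 - 25/(2*k) (b(k) = 7/4 + (-50/k - 88/169)/4 = 7/4 + (-88/169 - 50/k)/4 = 7/4 + (-22/169 - 25/(2*k)) = 1095/676 - 25/(2*k))
(-391185 + 268886)*(b(x) - 290827) = (-391185 + 268886)*(5*(-1690 + 219*(-76/3))/(676*(-76/3)) - 290827) = -122299*((5/676)*(-3/76)*(-1690 - 5548) - 290827) = -122299*((5/676)*(-3/76)*(-7238) - 290827) = -122299*(54285/25688 - 290827) = -122299*(-7470709691/25688) = 913660324499609/25688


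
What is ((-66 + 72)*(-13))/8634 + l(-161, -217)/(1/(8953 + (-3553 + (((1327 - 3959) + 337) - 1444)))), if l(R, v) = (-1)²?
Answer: 2390166/1439 ≈ 1661.0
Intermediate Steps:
l(R, v) = 1
((-66 + 72)*(-13))/8634 + l(-161, -217)/(1/(8953 + (-3553 + (((1327 - 3959) + 337) - 1444)))) = ((-66 + 72)*(-13))/8634 + 1/1/(8953 + (-3553 + (((1327 - 3959) + 337) - 1444))) = (6*(-13))*(1/8634) + 1/1/(8953 + (-3553 + ((-2632 + 337) - 1444))) = -78*1/8634 + 1/1/(8953 + (-3553 + (-2295 - 1444))) = -13/1439 + 1/1/(8953 + (-3553 - 3739)) = -13/1439 + 1/1/(8953 - 7292) = -13/1439 + 1/1/1661 = -13/1439 + 1/(1/1661) = -13/1439 + 1*1661 = -13/1439 + 1661 = 2390166/1439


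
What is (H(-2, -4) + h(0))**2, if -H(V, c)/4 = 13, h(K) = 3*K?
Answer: 2704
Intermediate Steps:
H(V, c) = -52 (H(V, c) = -4*13 = -52)
(H(-2, -4) + h(0))**2 = (-52 + 3*0)**2 = (-52 + 0)**2 = (-52)**2 = 2704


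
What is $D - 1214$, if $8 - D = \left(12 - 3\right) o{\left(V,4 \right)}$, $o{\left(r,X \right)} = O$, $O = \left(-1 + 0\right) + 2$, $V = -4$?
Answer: $-1215$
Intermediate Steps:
$O = 1$ ($O = -1 + 2 = 1$)
$o{\left(r,X \right)} = 1$
$D = -1$ ($D = 8 - \left(12 - 3\right) 1 = 8 - 9 \cdot 1 = 8 - 9 = -1$)
$D - 1214 = -1 - 1214 = -1215$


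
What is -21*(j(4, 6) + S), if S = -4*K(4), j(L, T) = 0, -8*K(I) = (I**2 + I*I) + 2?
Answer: -357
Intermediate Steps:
K(I) = -1/4 - I**2/4 (K(I) = -((I**2 + I*I) + 2)/8 = -((I**2 + I**2) + 2)/8 = -(2*I**2 + 2)/8 = -(2 + 2*I**2)/8 = -1/4 - I**2/4)
S = 17 (S = -4*(-1/4 - 1/4*4**2) = -4*(-1/4 - 1/4*16) = -4*(-1/4 - 4) = -4*(-17/4) = 17)
-21*(j(4, 6) + S) = -21*(0 + 17) = -21*17 = -357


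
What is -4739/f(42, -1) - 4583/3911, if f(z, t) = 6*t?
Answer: 18506731/23466 ≈ 788.66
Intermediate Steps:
-4739/f(42, -1) - 4583/3911 = -4739/(6*(-1)) - 4583/3911 = -4739/(-6) - 4583*1/3911 = -4739*(-1/6) - 4583/3911 = 4739/6 - 4583/3911 = 18506731/23466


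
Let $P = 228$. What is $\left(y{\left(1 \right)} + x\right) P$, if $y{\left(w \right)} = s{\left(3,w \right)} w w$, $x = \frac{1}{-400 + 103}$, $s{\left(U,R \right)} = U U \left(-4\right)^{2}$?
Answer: $\frac{3250292}{99} \approx 32831.0$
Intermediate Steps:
$s{\left(U,R \right)} = 16 U^{2}$ ($s{\left(U,R \right)} = U^{2} \cdot 16 = 16 U^{2}$)
$x = - \frac{1}{297}$ ($x = \frac{1}{-297} = - \frac{1}{297} \approx -0.003367$)
$y{\left(w \right)} = 144 w^{2}$ ($y{\left(w \right)} = 16 \cdot 3^{2} w w = 16 \cdot 9 w^{2} = 144 w^{2}$)
$\left(y{\left(1 \right)} + x\right) P = \left(144 \cdot 1^{2} - \frac{1}{297}\right) 228 = \left(144 \cdot 1 - \frac{1}{297}\right) 228 = \left(144 - \frac{1}{297}\right) 228 = \frac{42767}{297} \cdot 228 = \frac{3250292}{99}$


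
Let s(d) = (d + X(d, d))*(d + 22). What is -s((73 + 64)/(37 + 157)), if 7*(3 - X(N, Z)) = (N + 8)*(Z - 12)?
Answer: -2943169915/7301384 ≈ -403.10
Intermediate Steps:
X(N, Z) = 3 - (-12 + Z)*(8 + N)/7 (X(N, Z) = 3 - (N + 8)*(Z - 12)/7 = 3 - (8 + N)*(-12 + Z)/7 = 3 - (-12 + Z)*(8 + N)/7)
s(d) = (22 + d)*(117/7 - d²/7 + 11*d/7) (s(d) = (d + (117/7 - 8*d/7 + 12*d/7 - d*d/7))*(d + 22) = (d + (117/7 - 8*d/7 + 12*d/7 - d²/7))*(22 + d) = (d + (117/7 - d²/7 + 4*d/7))*(22 + d) = (117/7 - d²/7 + 11*d/7)*(22 + d) = (22 + d)*(117/7 - d²/7 + 11*d/7))
-s((73 + 64)/(37 + 157)) = -(2574/7 - 11*(73 + 64)²/(37 + 157)²/7 - (73 + 64)³/(37 + 157)³/7 + 359*((73 + 64)/(37 + 157))/7) = -(2574/7 - 11*(137/194)²/7 - (137/194)³/7 + 359*(137/194)/7) = -(2574/7 - 11*(137*(1/194))²/7 - (137*(1/194))³/7 + 359*(137*(1/194))/7) = -(2574/7 - 11*(137/194)²/7 - (137/194)³/7 + (359/7)*(137/194)) = -(2574/7 - 11/7*18769/37636 - ⅐*2571353/7301384 + 49183/1358) = -(2574/7 - 206459/263452 - 2571353/51109688 + 49183/1358) = -1*2943169915/7301384 = -2943169915/7301384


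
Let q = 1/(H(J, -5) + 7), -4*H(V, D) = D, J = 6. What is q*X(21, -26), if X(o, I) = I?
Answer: -104/33 ≈ -3.1515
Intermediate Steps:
H(V, D) = -D/4
q = 4/33 (q = 1/(-1/4*(-5) + 7) = 1/(5/4 + 7) = 1/(33/4) = 4/33 ≈ 0.12121)
q*X(21, -26) = (4/33)*(-26) = -104/33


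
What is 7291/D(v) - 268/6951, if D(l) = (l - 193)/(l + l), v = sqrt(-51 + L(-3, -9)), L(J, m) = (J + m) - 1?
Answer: 6477006964/259362663 - 22514608*I/37313 ≈ 24.973 - 603.4*I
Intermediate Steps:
L(J, m) = -1 + J + m
v = 8*I (v = sqrt(-51 + (-1 - 3 - 9)) = sqrt(-51 - 13) = sqrt(-64) = 8*I ≈ 8.0*I)
D(l) = (-193 + l)/(2*l) (D(l) = (-193 + l)/((2*l)) = (-193 + l)*(1/(2*l)) = (-193 + l)/(2*l))
7291/D(v) - 268/6951 = 7291/(((-193 + 8*I)/(2*((8*I))))) - 268/6951 = 7291/(((-I/8)*(-193 + 8*I)/2)) - 268*1/6951 = 7291/((-I*(-193 + 8*I)/16)) - 268/6951 = 7291*(16*I*(-193 - 8*I)/37313) - 268/6951 = 116656*I*(-193 - 8*I)/37313 - 268/6951 = -268/6951 + 116656*I*(-193 - 8*I)/37313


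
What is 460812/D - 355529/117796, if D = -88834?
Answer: -42932436769/5232144932 ≈ -8.2055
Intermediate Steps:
460812/D - 355529/117796 = 460812/(-88834) - 355529/117796 = 460812*(-1/88834) - 355529*1/117796 = -230406/44417 - 355529/117796 = -42932436769/5232144932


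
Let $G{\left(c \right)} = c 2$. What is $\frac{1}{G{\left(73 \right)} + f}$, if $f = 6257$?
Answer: $\frac{1}{6403} \approx 0.00015618$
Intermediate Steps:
$G{\left(c \right)} = 2 c$
$\frac{1}{G{\left(73 \right)} + f} = \frac{1}{2 \cdot 73 + 6257} = \frac{1}{146 + 6257} = \frac{1}{6403}$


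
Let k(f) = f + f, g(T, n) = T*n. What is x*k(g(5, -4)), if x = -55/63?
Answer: 2200/63 ≈ 34.921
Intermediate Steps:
k(f) = 2*f
x = -55/63 (x = -55*1/63 = -55/63 ≈ -0.87302)
x*k(g(5, -4)) = -110*5*(-4)/63 = -110*(-20)/63 = -55/63*(-40) = 2200/63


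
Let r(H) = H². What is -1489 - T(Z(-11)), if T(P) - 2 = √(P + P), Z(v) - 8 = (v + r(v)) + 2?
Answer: -1491 - 4*√15 ≈ -1506.5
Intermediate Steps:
Z(v) = 10 + v + v² (Z(v) = 8 + ((v + v²) + 2) = 8 + (2 + v + v²) = 10 + v + v²)
T(P) = 2 + √2*√P (T(P) = 2 + √(P + P) = 2 + √(2*P) = 2 + √2*√P)
-1489 - T(Z(-11)) = -1489 - (2 + √2*√(10 - 11 + (-11)²)) = -1489 - (2 + √2*√(10 - 11 + 121)) = -1489 - (2 + √2*√120) = -1489 - (2 + √2*(2*√30)) = -1489 - (2 + 4*√15) = -1489 + (-2 - 4*√15) = -1491 - 4*√15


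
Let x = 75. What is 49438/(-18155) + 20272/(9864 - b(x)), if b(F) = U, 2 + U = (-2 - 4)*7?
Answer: -30448386/44969935 ≈ -0.67708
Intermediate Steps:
U = -44 (U = -2 + (-2 - 4)*7 = -2 - 6*7 = -2 - 42 = -44)
b(F) = -44
49438/(-18155) + 20272/(9864 - b(x)) = 49438/(-18155) + 20272/(9864 - 1*(-44)) = 49438*(-1/18155) + 20272/(9864 + 44) = -49438/18155 + 20272/9908 = -49438/18155 + 20272*(1/9908) = -49438/18155 + 5068/2477 = -30448386/44969935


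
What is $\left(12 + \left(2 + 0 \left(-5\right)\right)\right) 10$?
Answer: $140$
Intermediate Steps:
$\left(12 + \left(2 + 0 \left(-5\right)\right)\right) 10 = \left(12 + \left(2 + 0\right)\right) 10 = \left(12 + 2\right) 10 = 14 \cdot 10 = 140$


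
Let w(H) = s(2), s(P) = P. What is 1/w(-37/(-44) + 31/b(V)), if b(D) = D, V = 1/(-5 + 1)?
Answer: ½ ≈ 0.50000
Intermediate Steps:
V = -¼ (V = 1/(-4) = -¼ ≈ -0.25000)
w(H) = 2
1/w(-37/(-44) + 31/b(V)) = 1/2 = ½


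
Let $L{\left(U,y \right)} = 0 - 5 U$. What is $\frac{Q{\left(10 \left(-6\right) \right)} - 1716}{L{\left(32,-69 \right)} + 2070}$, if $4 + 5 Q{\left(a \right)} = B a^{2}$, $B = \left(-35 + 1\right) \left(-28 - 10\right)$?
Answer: $\frac{2321308}{4775} \approx 486.14$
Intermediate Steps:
$B = 1292$ ($B = \left(-34\right) \left(-38\right) = 1292$)
$L{\left(U,y \right)} = - 5 U$
$Q{\left(a \right)} = - \frac{4}{5} + \frac{1292 a^{2}}{5}$
$\frac{Q{\left(10 \left(-6\right) \right)} - 1716}{L{\left(32,-69 \right)} + 2070} = \frac{\left(- \frac{4}{5} + \frac{1292 \left(10 \left(-6\right)\right)^{2}}{5}\right) - 1716}{\left(-5\right) 32 + 2070} = \frac{\left(- \frac{4}{5} + \frac{1292 \left(-60\right)^{2}}{5}\right) - 1716}{-160 + 2070} = \frac{\left(- \frac{4}{5} + \frac{1292}{5} \cdot 3600\right) - 1716}{1910} = \left(\left(- \frac{4}{5} + 930240\right) - 1716\right) \frac{1}{1910} = \left(\frac{4651196}{5} - 1716\right) \frac{1}{1910} = \frac{4642616}{5} \cdot \frac{1}{1910} = \frac{2321308}{4775}$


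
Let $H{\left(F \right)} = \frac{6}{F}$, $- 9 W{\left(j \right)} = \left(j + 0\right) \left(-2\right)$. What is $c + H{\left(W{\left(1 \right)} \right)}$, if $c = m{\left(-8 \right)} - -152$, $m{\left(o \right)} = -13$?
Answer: $166$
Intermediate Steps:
$W{\left(j \right)} = \frac{2 j}{9}$ ($W{\left(j \right)} = - \frac{\left(j + 0\right) \left(-2\right)}{9} = - \frac{j \left(-2\right)}{9} = - \frac{\left(-2\right) j}{9} = \frac{2 j}{9}$)
$c = 139$ ($c = -13 - -152 = -13 + 152 = 139$)
$c + H{\left(W{\left(1 \right)} \right)} = 139 + \frac{6}{\frac{2}{9} \cdot 1} = 139 + \frac{6}{\frac{2}{9}} = 139 + 6 \cdot \frac{9}{2} = 139 + 27 = 166$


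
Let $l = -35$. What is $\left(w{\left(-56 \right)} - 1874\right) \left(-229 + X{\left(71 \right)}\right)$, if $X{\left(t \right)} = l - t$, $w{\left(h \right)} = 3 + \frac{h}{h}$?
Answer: $626450$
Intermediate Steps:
$w{\left(h \right)} = 4$ ($w{\left(h \right)} = 3 + 1 = 4$)
$X{\left(t \right)} = -35 - t$
$\left(w{\left(-56 \right)} - 1874\right) \left(-229 + X{\left(71 \right)}\right) = \left(4 - 1874\right) \left(-229 - 106\right) = - 1870 \left(-229 - 106\right) = \left(-1870\right) \left(-335\right) = 626450$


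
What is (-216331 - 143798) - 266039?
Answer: -626168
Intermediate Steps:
(-216331 - 143798) - 266039 = -360129 - 266039 = -626168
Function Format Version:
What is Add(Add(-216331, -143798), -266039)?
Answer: -626168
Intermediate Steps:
Add(Add(-216331, -143798), -266039) = Add(-360129, -266039) = -626168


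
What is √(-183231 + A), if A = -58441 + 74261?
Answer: I*√167411 ≈ 409.16*I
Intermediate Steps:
A = 15820
√(-183231 + A) = √(-183231 + 15820) = √(-167411) = I*√167411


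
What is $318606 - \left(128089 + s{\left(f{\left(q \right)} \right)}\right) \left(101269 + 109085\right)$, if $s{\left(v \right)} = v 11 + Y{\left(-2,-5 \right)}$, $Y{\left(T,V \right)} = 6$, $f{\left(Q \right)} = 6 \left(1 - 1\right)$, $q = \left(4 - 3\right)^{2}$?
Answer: $-26944977024$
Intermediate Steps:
$q = 1$ ($q = 1^{2} = 1$)
$f{\left(Q \right)} = 0$ ($f{\left(Q \right)} = 6 \cdot 0 = 0$)
$s{\left(v \right)} = 6 + 11 v$ ($s{\left(v \right)} = v 11 + 6 = 11 v + 6 = 6 + 11 v$)
$318606 - \left(128089 + s{\left(f{\left(q \right)} \right)}\right) \left(101269 + 109085\right) = 318606 - \left(128089 + \left(6 + 11 \cdot 0\right)\right) \left(101269 + 109085\right) = 318606 - \left(128089 + \left(6 + 0\right)\right) 210354 = 318606 - \left(128089 + 6\right) 210354 = 318606 - 128095 \cdot 210354 = 318606 - 26945295630 = -26944977024$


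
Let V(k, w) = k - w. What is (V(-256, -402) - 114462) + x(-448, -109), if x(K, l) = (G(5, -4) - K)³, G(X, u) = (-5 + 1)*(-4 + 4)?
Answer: 89801076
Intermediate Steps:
G(X, u) = 0 (G(X, u) = -4*0 = 0)
x(K, l) = -K³ (x(K, l) = (0 - K)³ = (-K)³ = -K³)
(V(-256, -402) - 114462) + x(-448, -109) = ((-256 - 1*(-402)) - 114462) - 1*(-448)³ = ((-256 + 402) - 114462) - 1*(-89915392) = (146 - 114462) + 89915392 = -114316 + 89915392 = 89801076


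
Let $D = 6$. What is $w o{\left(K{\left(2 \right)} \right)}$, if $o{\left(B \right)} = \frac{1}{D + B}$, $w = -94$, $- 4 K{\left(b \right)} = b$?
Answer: $- \frac{188}{11} \approx -17.091$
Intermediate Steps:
$K{\left(b \right)} = - \frac{b}{4}$
$o{\left(B \right)} = \frac{1}{6 + B}$
$w o{\left(K{\left(2 \right)} \right)} = - \frac{94}{6 - \frac{1}{2}} = - \frac{94}{\frac{11}{2}} = \left(-94\right) \frac{2}{11} = - \frac{188}{11}$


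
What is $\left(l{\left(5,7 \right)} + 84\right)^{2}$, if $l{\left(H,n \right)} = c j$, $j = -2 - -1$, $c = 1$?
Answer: $6889$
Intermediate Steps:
$j = -1$ ($j = -2 + 1 = -1$)
$l{\left(H,n \right)} = -1$ ($l{\left(H,n \right)} = 1 \left(-1\right) = -1$)
$\left(l{\left(5,7 \right)} + 84\right)^{2} = \left(-1 + 84\right)^{2} = 83^{2} = 6889$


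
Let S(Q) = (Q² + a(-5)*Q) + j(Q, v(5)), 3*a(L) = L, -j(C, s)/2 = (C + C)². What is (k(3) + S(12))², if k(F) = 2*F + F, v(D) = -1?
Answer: 1038361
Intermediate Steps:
j(C, s) = -8*C² (j(C, s) = -2*(C + C)² = -2*4*C² = -8*C²)
a(L) = L/3
k(F) = 3*F
S(Q) = -7*Q² - 5*Q/3 (S(Q) = (Q² + ((⅓)*(-5))*Q) - 8*Q² = (Q² - 5*Q/3) - 8*Q² = -7*Q² - 5*Q/3)
(k(3) + S(12))² = (3*3 + (⅓)*12*(-5 - 21*12))² = (9 + (⅓)*12*(-5 - 252))² = (9 + (⅓)*12*(-257))² = (9 - 1028)² = (-1019)² = 1038361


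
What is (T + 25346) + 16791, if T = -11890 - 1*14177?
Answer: 16070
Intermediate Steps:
T = -26067 (T = -11890 - 14177 = -26067)
(T + 25346) + 16791 = (-26067 + 25346) + 16791 = -721 + 16791 = 16070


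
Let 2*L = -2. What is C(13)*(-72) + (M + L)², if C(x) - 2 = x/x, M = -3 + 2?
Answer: -212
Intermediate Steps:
L = -1 (L = (½)*(-2) = -1)
M = -1
C(x) = 3 (C(x) = 2 + x/x = 2 + 1 = 3)
C(13)*(-72) + (M + L)² = 3*(-72) + (-1 - 1)² = -216 + (-2)² = -216 + 4 = -212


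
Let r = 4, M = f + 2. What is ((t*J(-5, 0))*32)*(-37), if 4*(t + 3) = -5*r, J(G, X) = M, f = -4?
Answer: -18944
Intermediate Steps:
M = -2 (M = -4 + 2 = -2)
J(G, X) = -2
t = -8 (t = -3 + (-5*4)/4 = -3 + (¼)*(-20) = -3 - 5 = -8)
((t*J(-5, 0))*32)*(-37) = (-8*(-2)*32)*(-37) = (16*32)*(-37) = 512*(-37) = -18944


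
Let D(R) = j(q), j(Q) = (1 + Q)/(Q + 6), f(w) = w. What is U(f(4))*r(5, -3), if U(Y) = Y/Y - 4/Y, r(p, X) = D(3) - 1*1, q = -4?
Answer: 0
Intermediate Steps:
j(Q) = (1 + Q)/(6 + Q)
D(R) = -3/2 (D(R) = (1 - 4)/(6 - 4) = -3/2)
r(p, X) = -5/2 (r(p, X) = -3/2 - 1*1 = -3/2 - 1 = -5/2)
U(Y) = 1 - 4/Y
U(f(4))*r(5, -3) = ((-4 + 4)/4)*(-5/2) = ((1/4)*0)*(-5/2) = 0*(-5/2) = 0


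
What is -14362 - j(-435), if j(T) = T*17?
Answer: -6967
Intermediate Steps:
j(T) = 17*T
-14362 - j(-435) = -14362 - 17*(-435) = -14362 - 1*(-7395) = -14362 + 7395 = -6967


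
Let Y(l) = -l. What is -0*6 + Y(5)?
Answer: -5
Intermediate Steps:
-0*6 + Y(5) = -0*6 - 1*5 = -44*0 - 5 = 0 - 5 = -5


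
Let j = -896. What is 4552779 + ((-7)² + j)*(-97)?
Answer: 4634938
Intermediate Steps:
4552779 + ((-7)² + j)*(-97) = 4552779 + ((-7)² - 896)*(-97) = 4552779 + (49 - 896)*(-97) = 4552779 - 847*(-97) = 4552779 + 82159 = 4634938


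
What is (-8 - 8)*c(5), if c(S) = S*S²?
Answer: -2000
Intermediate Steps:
c(S) = S³
(-8 - 8)*c(5) = (-8 - 8)*5³ = -16*125 = -2000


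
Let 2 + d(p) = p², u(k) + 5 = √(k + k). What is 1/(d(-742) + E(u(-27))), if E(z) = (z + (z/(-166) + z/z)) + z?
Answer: 15171039298/8352461661507103 - 164838*I*√6/8352461661507103 ≈ 1.8164e-6 - 4.8341e-11*I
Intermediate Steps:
u(k) = -5 + √2*√k (u(k) = -5 + √(k + k) = -5 + √(2*k) = -5 + √2*√k)
d(p) = -2 + p²
E(z) = 1 + 331*z/166 (E(z) = (z + (z*(-1/166) + 1)) + z = (z + (-z/166 + 1)) + z = (z + (1 - z/166)) + z = (1 + 165*z/166) + z = 1 + 331*z/166)
1/(d(-742) + E(u(-27))) = 1/((-2 + (-742)²) + (1 + 331*(-5 + √2*√(-27))/166)) = 1/((-2 + 550564) + (1 + 331*(-5 + √2*(3*I*√3))/166)) = 1/(550562 + (1 + 331*(-5 + 3*I*√6)/166)) = 1/(550562 + (1 + (-1655/166 + 993*I*√6/166))) = 1/(550562 + (-1489/166 + 993*I*√6/166)) = 1/(91391803/166 + 993*I*√6/166)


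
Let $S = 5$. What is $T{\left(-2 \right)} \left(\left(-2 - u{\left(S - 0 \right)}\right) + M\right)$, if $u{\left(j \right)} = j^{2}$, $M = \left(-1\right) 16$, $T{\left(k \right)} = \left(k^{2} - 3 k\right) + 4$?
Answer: $-602$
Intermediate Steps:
$T{\left(k \right)} = 4 + k^{2} - 3 k$
$M = -16$
$T{\left(-2 \right)} \left(\left(-2 - u{\left(S - 0 \right)}\right) + M\right) = \left(4 + \left(-2\right)^{2} - -6\right) \left(\left(-2 - \left(5 - 0\right)^{2}\right) - 16\right) = \left(4 + 4 + 6\right) \left(\left(-2 - \left(5 + 0\right)^{2}\right) - 16\right) = 14 \left(\left(-2 - 5^{2}\right) - 16\right) = 14 \left(\left(-2 - 25\right) - 16\right) = 14 \left(-27 - 16\right) = 14 \left(-43\right) = -602$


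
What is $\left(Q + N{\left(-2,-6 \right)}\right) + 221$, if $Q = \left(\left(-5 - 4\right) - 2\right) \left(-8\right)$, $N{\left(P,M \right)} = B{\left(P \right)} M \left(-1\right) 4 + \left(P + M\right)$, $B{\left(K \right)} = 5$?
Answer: $421$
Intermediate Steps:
$N{\left(P,M \right)} = P - 19 M$ ($N{\left(P,M \right)} = 5 M \left(-1\right) 4 + \left(P + M\right) = 5 - M 4 + \left(M + P\right) = 5 \left(- 4 M\right) + \left(M + P\right) = - 20 M + \left(M + P\right) = P - 19 M$)
$Q = 88$ ($Q = \left(\left(-5 - 4\right) - 2\right) \left(-8\right) = \left(-9 - 2\right) \left(-8\right) = \left(-11\right) \left(-8\right) = 88$)
$\left(Q + N{\left(-2,-6 \right)}\right) + 221 = \left(88 - -112\right) + 221 = \left(88 + \left(-2 + 114\right)\right) + 221 = \left(88 + 112\right) + 221 = 200 + 221 = 421$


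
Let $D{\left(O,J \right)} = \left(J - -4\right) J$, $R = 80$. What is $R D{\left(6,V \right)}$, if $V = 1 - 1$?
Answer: $0$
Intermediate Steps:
$V = 0$
$D{\left(O,J \right)} = J \left(4 + J\right)$ ($D{\left(O,J \right)} = \left(J + 4\right) J = \left(4 + J\right) J = J \left(4 + J\right)$)
$R D{\left(6,V \right)} = 80 \cdot 0 \left(4 + 0\right) = 80 \cdot 0 \cdot 4 = 80 \cdot 0 = 0$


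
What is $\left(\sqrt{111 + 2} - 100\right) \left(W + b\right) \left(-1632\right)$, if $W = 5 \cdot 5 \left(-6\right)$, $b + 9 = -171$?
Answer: $-53856000 + 538560 \sqrt{113} \approx -4.8131 \cdot 10^{7}$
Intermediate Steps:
$b = -180$ ($b = -9 - 171 = -180$)
$W = -150$ ($W = 25 \left(-6\right) = -150$)
$\left(\sqrt{111 + 2} - 100\right) \left(W + b\right) \left(-1632\right) = \left(\sqrt{111 + 2} - 100\right) \left(-150 - 180\right) \left(-1632\right) = \left(\sqrt{113} - 100\right) \left(-330\right) \left(-1632\right) = \left(-100 + \sqrt{113}\right) \left(-330\right) \left(-1632\right) = \left(33000 - 330 \sqrt{113}\right) \left(-1632\right) = -53856000 + 538560 \sqrt{113}$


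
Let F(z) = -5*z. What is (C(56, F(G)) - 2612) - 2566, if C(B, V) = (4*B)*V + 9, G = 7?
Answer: -13009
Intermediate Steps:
C(B, V) = 9 + 4*B*V (C(B, V) = 4*B*V + 9 = 9 + 4*B*V)
(C(56, F(G)) - 2612) - 2566 = ((9 + 4*56*(-5*7)) - 2612) - 2566 = ((9 + 4*56*(-35)) - 2612) - 2566 = ((9 - 7840) - 2612) - 2566 = (-7831 - 2612) - 2566 = -10443 - 2566 = -13009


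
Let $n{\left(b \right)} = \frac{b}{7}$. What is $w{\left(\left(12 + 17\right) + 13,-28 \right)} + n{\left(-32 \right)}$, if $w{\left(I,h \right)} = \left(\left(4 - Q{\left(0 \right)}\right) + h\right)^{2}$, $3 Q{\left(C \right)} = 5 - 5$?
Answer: $\frac{4000}{7} \approx 571.43$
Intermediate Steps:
$Q{\left(C \right)} = 0$ ($Q{\left(C \right)} = \frac{5 - 5}{3} = \frac{1}{3} \cdot 0 = 0$)
$n{\left(b \right)} = \frac{b}{7}$ ($n{\left(b \right)} = b \frac{1}{7} = \frac{b}{7}$)
$w{\left(I,h \right)} = \left(4 + h\right)^{2}$ ($w{\left(I,h \right)} = \left(\left(4 - 0\right) + h\right)^{2} = \left(\left(4 + 0\right) + h\right)^{2} = \left(4 + h\right)^{2}$)
$w{\left(\left(12 + 17\right) + 13,-28 \right)} + n{\left(-32 \right)} = \left(4 - 28\right)^{2} + \frac{1}{7} \left(-32\right) = \left(-24\right)^{2} - \frac{32}{7} = 576 - \frac{32}{7} = \frac{4000}{7}$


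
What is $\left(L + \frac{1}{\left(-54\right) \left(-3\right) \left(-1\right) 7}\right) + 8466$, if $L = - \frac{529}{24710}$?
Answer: $\frac{8472369523}{1000755} \approx 8466.0$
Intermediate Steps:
$L = - \frac{529}{24710}$ ($L = \left(-529\right) \frac{1}{24710} = - \frac{529}{24710} \approx -0.021408$)
$\left(L + \frac{1}{\left(-54\right) \left(-3\right) \left(-1\right) 7}\right) + 8466 = \left(- \frac{529}{24710} + \frac{1}{\left(-54\right) \left(-3\right) \left(-1\right) 7}\right) + 8466 = \left(- \frac{529}{24710} + \frac{1}{\left(-54\right) 3 \cdot 7}\right) + 8466 = \left(- \frac{529}{24710} + \frac{1}{\left(-54\right) 21}\right) + 8466 = \left(- \frac{529}{24710} + \frac{1}{-1134}\right) + 8466 = \left(- \frac{529}{24710} - \frac{1}{1134}\right) + 8466 = - \frac{22307}{1000755} + 8466 = \frac{8472369523}{1000755}$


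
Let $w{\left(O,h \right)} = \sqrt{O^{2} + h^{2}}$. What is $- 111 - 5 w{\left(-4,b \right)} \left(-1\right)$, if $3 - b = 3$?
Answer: $-2220$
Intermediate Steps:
$b = 0$ ($b = 3 - 3 = 0$)
$- 111 - 5 w{\left(-4,b \right)} \left(-1\right) = - 111 - 5 \sqrt{\left(-4\right)^{2} + 0^{2}} \left(-1\right) = - 111 - 5 \sqrt{16 + 0} \left(-1\right) = - 111 - 5 \sqrt{16} \left(-1\right) = - 111 \left(-5\right) 4 \left(-1\right) = - 111 \left(\left(-20\right) \left(-1\right)\right) = \left(-111\right) 20 = -2220$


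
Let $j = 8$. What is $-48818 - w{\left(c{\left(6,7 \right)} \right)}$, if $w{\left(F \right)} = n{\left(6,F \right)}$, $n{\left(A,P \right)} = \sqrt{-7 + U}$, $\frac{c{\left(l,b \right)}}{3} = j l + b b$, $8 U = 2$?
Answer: $-48818 - \frac{3 i \sqrt{3}}{2} \approx -48818.0 - 2.5981 i$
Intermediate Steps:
$U = \frac{1}{4}$ ($U = \frac{1}{8} \cdot 2 = \frac{1}{4} \approx 0.25$)
$c{\left(l,b \right)} = 3 b^{2} + 24 l$ ($c{\left(l,b \right)} = 3 \left(8 l + b b\right) = 3 \left(8 l + b^{2}\right) = 3 \left(b^{2} + 8 l\right) = 3 b^{2} + 24 l$)
$n{\left(A,P \right)} = \frac{3 i \sqrt{3}}{2}$ ($n{\left(A,P \right)} = \sqrt{-7 + \frac{1}{4}} = \sqrt{- \frac{27}{4}} = \frac{3 i \sqrt{3}}{2}$)
$w{\left(F \right)} = \frac{3 i \sqrt{3}}{2}$
$-48818 - w{\left(c{\left(6,7 \right)} \right)} = -48818 - \frac{3 i \sqrt{3}}{2}$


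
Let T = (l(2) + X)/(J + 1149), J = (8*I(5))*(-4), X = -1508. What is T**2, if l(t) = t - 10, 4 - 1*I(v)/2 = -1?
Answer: 2298256/687241 ≈ 3.3442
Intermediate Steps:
I(v) = 10 (I(v) = 8 - 2*(-1) = 8 + 2 = 10)
J = -320 (J = (8*10)*(-4) = 80*(-4) = -320)
l(t) = -10 + t
T = -1516/829 (T = ((-10 + 2) - 1508)/(-320 + 1149) = (-8 - 1508)/829 = -1516*1/829 = -1516/829 ≈ -1.8287)
T**2 = (-1516/829)**2 = 2298256/687241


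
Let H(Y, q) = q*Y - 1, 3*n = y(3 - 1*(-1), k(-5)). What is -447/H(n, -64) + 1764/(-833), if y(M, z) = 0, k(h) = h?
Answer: 7563/17 ≈ 444.88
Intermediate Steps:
n = 0 (n = (1/3)*0 = 0)
H(Y, q) = -1 + Y*q (H(Y, q) = Y*q - 1 = -1 + Y*q)
-447/H(n, -64) + 1764/(-833) = -447/(-1 + 0*(-64)) + 1764/(-833) = -447/(-1 + 0) + 1764*(-1/833) = -447/(-1) - 36/17 = -447*(-1) - 36/17 = 447 - 36/17 = 7563/17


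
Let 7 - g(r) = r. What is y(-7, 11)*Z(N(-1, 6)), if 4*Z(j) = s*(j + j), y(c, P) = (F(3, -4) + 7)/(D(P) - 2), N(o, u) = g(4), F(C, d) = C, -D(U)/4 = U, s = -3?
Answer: 45/46 ≈ 0.97826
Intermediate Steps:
D(U) = -4*U
g(r) = 7 - r
N(o, u) = 3 (N(o, u) = 7 - 1*4 = 7 - 4 = 3)
y(c, P) = 10/(-2 - 4*P) (y(c, P) = (3 + 7)/(-4*P - 2) = 10/(-2 - 4*P))
Z(j) = -3*j/2 (Z(j) = (-3*(j + j))/4 = (-6*j)/4 = -3*j/2)
y(-7, 11)*Z(N(-1, 6)) = (-5/(1 + 2*11))*(-3/2*3) = -5/(1 + 22)*(-9/2) = -5/23*(-9/2) = 45/46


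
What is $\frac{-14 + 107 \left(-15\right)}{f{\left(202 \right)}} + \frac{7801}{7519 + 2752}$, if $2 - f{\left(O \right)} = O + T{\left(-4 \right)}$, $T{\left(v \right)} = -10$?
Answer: $\frac{18110939}{1951490} \approx 9.2806$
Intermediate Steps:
$f{\left(O \right)} = 12 - O$ ($f{\left(O \right)} = 2 - \left(O - 10\right) = 2 - \left(-10 + O\right) = 12 - O$)
$\frac{-14 + 107 \left(-15\right)}{f{\left(202 \right)}} + \frac{7801}{7519 + 2752} = \frac{-14 + 107 \left(-15\right)}{12 - 202} + \frac{7801}{7519 + 2752} = \frac{-14 - 1605}{12 - 202} + \frac{7801}{10271} = - \frac{1619}{-190} + 7801 \cdot \frac{1}{10271} = \left(-1619\right) \left(- \frac{1}{190}\right) + \frac{7801}{10271} = \frac{1619}{190} + \frac{7801}{10271} = \frac{18110939}{1951490}$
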